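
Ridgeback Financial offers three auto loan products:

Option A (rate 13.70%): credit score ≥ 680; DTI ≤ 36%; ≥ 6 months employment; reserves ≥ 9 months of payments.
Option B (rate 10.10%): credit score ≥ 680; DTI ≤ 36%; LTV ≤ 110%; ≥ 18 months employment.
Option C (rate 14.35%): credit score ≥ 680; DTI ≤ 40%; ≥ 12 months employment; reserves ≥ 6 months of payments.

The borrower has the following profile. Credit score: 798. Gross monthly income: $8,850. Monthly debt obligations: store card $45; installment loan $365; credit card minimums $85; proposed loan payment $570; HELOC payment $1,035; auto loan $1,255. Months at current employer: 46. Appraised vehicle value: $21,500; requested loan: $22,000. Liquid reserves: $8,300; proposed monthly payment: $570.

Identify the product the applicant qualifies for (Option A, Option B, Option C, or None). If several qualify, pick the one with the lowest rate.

Option C

Total debts = (45 + 365 + 85 + 570 + 1,035 + 1,255) = 3,355; DTI = 3,355/8,850 = 37.9%.
LTV = 22,000/21,500 = 102.3%.
Reserves = 8,300/570 = 14.6 months.
Option A: score 798 ≥ 680; DTI 37.9% > 36%; employment 46 ≥ 6 mo; reserves 14.6 ≥ 9 mo → does not qualify.
Option B: score 798 ≥ 680; DTI 37.9% > 36%; LTV 102.3% ≤ 110%; employment 46 ≥ 18 mo → does not qualify.
Option C: score 798 ≥ 680; DTI 37.9% ≤ 40%; employment 46 ≥ 12 mo; reserves 14.6 ≥ 6 mo → qualifies.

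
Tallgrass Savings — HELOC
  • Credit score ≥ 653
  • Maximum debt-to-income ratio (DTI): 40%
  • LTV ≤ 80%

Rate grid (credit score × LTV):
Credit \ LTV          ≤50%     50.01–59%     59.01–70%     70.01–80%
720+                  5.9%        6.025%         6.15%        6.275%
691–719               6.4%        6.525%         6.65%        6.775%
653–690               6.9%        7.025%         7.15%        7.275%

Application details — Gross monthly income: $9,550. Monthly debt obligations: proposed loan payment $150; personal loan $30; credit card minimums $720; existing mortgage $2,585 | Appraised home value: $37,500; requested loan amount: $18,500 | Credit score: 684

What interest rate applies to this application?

Credit score 684 ≥ 653; Total monthly debts = (150 + 30 + 720 + 2,585) = 3,485. Debt-to-income = 3,485/9,550 = 36.5% — meets 40% limit
LTV = 18,500/37,500 = 49.3% ≤ 80%
Credit 684 → row 653–690; LTV 49.3% → column ≤50%. Grid cell → 6.9%.

6.9%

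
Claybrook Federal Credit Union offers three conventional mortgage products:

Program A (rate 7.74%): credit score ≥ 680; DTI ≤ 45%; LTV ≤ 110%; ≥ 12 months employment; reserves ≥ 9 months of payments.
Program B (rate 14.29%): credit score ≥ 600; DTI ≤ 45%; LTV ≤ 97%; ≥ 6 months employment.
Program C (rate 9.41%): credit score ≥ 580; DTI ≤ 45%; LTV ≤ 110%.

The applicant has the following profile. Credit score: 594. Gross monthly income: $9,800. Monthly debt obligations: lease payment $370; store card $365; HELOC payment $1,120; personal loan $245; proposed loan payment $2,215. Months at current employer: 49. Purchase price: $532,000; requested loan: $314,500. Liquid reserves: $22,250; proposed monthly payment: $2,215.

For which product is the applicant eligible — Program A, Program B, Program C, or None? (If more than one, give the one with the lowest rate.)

Total debts = (370 + 365 + 1,120 + 245 + 2,215) = 4,315; DTI = 4,315/9,800 = 44%.
LTV = 314,500/532,000 = 59.1%.
Reserves = 22,250/2,215 = 10.0 months.
Program A: score 594 < 680; DTI 44% ≤ 45%; LTV 59.1% ≤ 110%; employment 49 ≥ 12 mo; reserves 10.0 ≥ 9 mo → does not qualify.
Program B: score 594 < 600; DTI 44% ≤ 45%; LTV 59.1% ≤ 97%; employment 49 ≥ 6 mo → does not qualify.
Program C: score 594 ≥ 580; DTI 44% ≤ 45%; LTV 59.1% ≤ 110% → qualifies.

Program C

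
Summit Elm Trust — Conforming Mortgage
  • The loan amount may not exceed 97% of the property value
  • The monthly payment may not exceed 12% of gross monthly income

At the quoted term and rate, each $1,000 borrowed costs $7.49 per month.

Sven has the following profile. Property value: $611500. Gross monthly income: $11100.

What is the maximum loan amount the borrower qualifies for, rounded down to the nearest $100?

Payment cap: 12% × $11,100 = $1,332/month.
At $7.49 per $1,000, that supports 1,332/7.49 × 1,000 ≈ $177,837 → $177,800.
LTV cap: 97% × $611,500 = $593,155 → $593,100.
Binding constraint: payment-to-income.

$177,800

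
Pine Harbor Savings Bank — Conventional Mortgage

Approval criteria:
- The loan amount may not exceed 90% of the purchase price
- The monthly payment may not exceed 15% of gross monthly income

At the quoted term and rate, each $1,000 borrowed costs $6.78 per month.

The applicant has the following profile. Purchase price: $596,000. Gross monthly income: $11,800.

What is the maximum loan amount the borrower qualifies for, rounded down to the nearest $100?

$261,000

Payment cap: 15% × $11,800 = $1,770/month.
At $6.78 per $1,000, that supports 1,770/6.78 × 1,000 ≈ $261,061 → $261,000.
LTV cap: 90% × $596,000 = $536,400 → $536,400.
Binding constraint: payment-to-income.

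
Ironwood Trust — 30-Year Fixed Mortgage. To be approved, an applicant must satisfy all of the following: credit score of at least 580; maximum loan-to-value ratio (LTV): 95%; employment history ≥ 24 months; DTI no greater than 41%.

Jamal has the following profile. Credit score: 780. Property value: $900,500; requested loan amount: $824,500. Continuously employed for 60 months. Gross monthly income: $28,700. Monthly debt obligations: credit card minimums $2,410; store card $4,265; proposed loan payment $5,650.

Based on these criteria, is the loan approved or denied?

Credit score 780 ≥ 580 (meets)
LTV: 824,500 ÷ 900,500 = 91.6%, within 95% cap
Employment 60 ≥ 24 months
Total monthly debts = (2,410 + 4,265 + 5,650) = 12,325. DTI: 12,325 ÷ 28,700 = 42.9%, exceeds the 41% cap
Fails on DTI.

Denied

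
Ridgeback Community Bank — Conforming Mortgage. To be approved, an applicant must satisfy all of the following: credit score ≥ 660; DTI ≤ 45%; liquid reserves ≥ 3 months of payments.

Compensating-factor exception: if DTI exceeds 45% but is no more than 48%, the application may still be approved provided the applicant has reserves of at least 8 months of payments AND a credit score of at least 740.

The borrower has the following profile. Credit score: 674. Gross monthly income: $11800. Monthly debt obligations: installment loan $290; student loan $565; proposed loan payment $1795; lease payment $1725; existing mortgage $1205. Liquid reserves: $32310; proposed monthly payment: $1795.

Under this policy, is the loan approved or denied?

Denied

Credit score 674 ≥ 660 (meets base)
Total debts = (290 + 565 + 1,795 + 1,725 + 1,205) = 5,580. DTI = 5,580/11,800 = 47.3% > 45% — standard DTI limit exceeded.
Reserves: 32,310 ÷ 1,795 = 18.0 months (meets 3-month minimum)
47.3% falls in the override range (45%–48%), so the compensating-factor test applies.
Reserves 18.0 ≥ 8 months; credit score 674 < 740.
Compensating-factor requirement not fully met.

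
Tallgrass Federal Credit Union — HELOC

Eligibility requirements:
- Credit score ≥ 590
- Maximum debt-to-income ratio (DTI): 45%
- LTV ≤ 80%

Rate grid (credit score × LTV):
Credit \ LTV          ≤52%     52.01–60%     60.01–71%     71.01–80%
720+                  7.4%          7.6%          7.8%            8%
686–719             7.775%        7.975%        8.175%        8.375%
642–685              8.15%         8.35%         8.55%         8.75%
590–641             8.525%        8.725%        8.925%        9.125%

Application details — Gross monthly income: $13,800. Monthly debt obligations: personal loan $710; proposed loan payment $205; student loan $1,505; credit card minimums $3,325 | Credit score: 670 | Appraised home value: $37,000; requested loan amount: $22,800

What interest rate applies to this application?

8.55%

Credit score 670 ≥ 590; Total monthly debts = (710 + 205 + 1,505 + 3,325) = 5,745. Debt-to-income = 5,745/13,800 = 41.6% — meets 45% limit
Loan-to-value = 22,800/37,000 = 61.6% — pass (80% max)
Score 670 is in the 642–685 band; LTV 61.6% is in the 60.01–71% band → 8.55%.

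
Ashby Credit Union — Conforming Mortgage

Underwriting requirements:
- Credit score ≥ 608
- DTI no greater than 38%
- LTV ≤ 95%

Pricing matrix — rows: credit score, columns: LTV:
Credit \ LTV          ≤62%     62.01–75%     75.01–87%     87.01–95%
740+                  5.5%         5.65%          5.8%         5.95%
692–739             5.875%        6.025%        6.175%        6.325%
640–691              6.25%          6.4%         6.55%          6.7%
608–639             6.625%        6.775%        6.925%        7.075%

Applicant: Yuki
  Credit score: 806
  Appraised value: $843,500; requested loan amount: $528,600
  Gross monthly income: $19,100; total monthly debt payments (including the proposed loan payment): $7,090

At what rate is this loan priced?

5.65%

Credit score 806 ≥ 608; DTI = 7,090/19,100 = 37.1% ≤ 38%
LTV: 528,600 ÷ 843,500 = 62.7%, within 95% cap
Row: 806 falls in 740+. Column: 62.7% falls in 62.01–75%. Rate = 5.65%.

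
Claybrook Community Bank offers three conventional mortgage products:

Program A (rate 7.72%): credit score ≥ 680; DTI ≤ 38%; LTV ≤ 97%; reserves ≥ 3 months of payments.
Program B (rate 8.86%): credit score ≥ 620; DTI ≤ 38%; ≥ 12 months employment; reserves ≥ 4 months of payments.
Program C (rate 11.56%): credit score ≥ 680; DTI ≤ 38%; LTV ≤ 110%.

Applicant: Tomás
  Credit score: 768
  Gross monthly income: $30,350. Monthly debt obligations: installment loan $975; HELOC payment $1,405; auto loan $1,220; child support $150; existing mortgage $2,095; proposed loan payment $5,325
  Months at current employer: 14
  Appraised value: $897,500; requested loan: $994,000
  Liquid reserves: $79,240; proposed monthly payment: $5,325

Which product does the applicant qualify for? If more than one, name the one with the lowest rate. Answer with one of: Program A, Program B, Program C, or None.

Program B

Total debts = (975 + 1,405 + 1,220 + 150 + 2,095 + 5,325) = 11,170; DTI = 11,170/30,350 = 36.8%.
LTV = 994,000/897,500 = 110.8%.
Reserves = 79,240/5,325 = 14.9 months.
Program A: score 768 ≥ 680; DTI 36.8% ≤ 38%; LTV 110.8% > 97%; reserves 14.9 ≥ 3 mo → does not qualify.
Program B: score 768 ≥ 620; DTI 36.8% ≤ 38%; employment 14 ≥ 12 mo; reserves 14.9 ≥ 4 mo → qualifies.
Program C: score 768 ≥ 680; DTI 36.8% ≤ 38%; LTV 110.8% > 110% → does not qualify.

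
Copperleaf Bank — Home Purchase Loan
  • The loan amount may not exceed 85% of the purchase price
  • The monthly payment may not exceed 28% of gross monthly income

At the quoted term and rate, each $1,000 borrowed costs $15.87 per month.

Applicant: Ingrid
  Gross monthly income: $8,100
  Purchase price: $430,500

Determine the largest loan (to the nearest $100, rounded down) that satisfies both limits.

$142,900

Payment cap: 28% × $8,100 = $2,268/month.
At $15.87 per $1,000, that supports 2,268/15.87 × 1,000 ≈ $142,911 → $142,900.
LTV cap: 85% × $430,500 = $365,925 → $365,900.
Binding constraint: payment-to-income.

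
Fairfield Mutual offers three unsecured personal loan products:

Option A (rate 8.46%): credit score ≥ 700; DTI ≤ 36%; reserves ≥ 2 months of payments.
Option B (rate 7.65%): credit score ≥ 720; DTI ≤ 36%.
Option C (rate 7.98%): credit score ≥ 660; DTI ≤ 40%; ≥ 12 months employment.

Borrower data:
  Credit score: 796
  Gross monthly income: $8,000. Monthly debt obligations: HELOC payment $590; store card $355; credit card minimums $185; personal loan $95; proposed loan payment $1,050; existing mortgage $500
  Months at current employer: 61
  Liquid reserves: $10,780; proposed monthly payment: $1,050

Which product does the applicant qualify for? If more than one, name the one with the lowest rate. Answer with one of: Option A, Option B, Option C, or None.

Option B

Total debts = (590 + 355 + 185 + 95 + 1,050 + 500) = 2,775; DTI = 2,775/8,000 = 34.7%.
Reserves = 10,780/1,050 = 10.3 months.
Option A: score 796 ≥ 700; DTI 34.7% ≤ 36%; reserves 10.3 ≥ 2 mo → qualifies.
Option B: score 796 ≥ 720; DTI 34.7% ≤ 36% → qualifies.
Option C: score 796 ≥ 660; DTI 34.7% ≤ 40%; employment 61 ≥ 12 mo → qualifies.
Qualifying: Option A, Option B, Option C. Lowest rate is 7.65% → Option B.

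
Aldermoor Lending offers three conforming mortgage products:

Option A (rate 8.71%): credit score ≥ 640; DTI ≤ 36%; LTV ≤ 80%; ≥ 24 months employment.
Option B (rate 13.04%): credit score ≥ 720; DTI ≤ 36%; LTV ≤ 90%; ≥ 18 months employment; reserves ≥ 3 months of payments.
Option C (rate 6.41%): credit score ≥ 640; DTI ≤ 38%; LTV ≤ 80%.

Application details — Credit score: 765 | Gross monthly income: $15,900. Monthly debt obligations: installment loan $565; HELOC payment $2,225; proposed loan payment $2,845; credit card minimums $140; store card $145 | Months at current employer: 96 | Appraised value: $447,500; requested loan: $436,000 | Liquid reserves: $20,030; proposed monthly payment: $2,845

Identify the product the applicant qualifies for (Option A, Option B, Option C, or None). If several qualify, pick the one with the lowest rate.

None

Total debts = (565 + 2,225 + 2,845 + 140 + 145) = 5,920; DTI = 5,920/15,900 = 37.2%.
LTV = 436,000/447,500 = 97.4%.
Reserves = 20,030/2,845 = 7.0 months.
Option A: score 765 ≥ 640; DTI 37.2% > 36%; LTV 97.4% > 80%; employment 96 ≥ 24 mo → does not qualify.
Option B: score 765 ≥ 720; DTI 37.2% > 36%; LTV 97.4% > 90%; employment 96 ≥ 18 mo; reserves 7.0 ≥ 3 mo → does not qualify.
Option C: score 765 ≥ 640; DTI 37.2% ≤ 38%; LTV 97.4% > 80% → does not qualify.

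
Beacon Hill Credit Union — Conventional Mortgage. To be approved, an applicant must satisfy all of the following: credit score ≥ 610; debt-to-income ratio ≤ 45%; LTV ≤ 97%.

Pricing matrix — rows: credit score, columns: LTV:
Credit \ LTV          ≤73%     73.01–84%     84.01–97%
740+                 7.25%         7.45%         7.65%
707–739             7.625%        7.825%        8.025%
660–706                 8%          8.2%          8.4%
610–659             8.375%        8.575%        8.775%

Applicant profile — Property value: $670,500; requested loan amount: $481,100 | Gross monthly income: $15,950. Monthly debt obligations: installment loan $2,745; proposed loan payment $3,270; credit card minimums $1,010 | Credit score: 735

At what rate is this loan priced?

Credit score 735 ≥ 610; Total monthly debts = (2,745 + 3,270 + 1,010) = 7,025. DTI: 7,025 ÷ 15,950 = 44%, within the 45% cap
LTV: 481,100 ÷ 670,500 = 71.8%, within 97% cap
Row: 735 falls in 707–739. Column: 71.8% falls in ≤73%. Rate = 7.625%.

7.625%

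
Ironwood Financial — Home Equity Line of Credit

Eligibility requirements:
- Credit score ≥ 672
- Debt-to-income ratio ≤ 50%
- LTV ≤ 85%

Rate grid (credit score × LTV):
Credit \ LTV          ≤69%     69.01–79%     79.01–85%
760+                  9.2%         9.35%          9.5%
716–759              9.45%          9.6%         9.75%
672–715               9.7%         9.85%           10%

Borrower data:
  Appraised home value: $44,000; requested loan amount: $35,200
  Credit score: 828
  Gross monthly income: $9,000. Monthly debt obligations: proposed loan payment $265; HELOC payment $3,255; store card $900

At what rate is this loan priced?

9.5%

Credit score 828 ≥ 672; Total monthly debts = (265 + 3,255 + 900) = 4,420. DTI = 4,420/9,000 = 49.1% ≤ 50%
Loan-to-value = 35,200/44,000 = 80% — pass (85% max)
Score 828 is in the 760+ band; LTV 80% is in the 79.01–85% band → 9.5%.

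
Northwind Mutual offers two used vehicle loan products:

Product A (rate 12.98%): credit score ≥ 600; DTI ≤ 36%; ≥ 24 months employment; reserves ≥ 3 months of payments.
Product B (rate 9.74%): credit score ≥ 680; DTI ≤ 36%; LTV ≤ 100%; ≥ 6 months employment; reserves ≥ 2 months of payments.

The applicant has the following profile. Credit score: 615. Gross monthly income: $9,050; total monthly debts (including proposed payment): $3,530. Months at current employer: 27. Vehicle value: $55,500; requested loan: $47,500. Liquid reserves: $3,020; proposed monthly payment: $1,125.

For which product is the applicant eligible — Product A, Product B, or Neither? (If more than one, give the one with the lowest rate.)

Neither

DTI = 3,530/9,050 = 39%.
LTV = 47,500/55,500 = 85.6%.
Reserves = 3,020/1,125 = 2.7 months.
Product A: score 615 ≥ 600; DTI 39% > 36%; employment 27 ≥ 24 mo; reserves 2.7 < 3 mo → does not qualify.
Product B: score 615 < 680; DTI 39% > 36%; LTV 85.6% ≤ 100%; employment 27 ≥ 6 mo; reserves 2.7 ≥ 2 mo → does not qualify.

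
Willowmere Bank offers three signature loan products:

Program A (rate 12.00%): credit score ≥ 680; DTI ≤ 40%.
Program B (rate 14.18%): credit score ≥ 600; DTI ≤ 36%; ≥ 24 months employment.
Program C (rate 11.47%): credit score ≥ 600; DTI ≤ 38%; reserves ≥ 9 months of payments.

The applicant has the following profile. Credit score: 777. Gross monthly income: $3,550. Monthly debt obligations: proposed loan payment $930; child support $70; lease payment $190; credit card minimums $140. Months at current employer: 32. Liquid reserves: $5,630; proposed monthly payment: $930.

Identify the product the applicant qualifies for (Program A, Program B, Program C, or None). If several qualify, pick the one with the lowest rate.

Total debts = (930 + 70 + 190 + 140) = 1,330; DTI = 1,330/3,550 = 37.5%.
Reserves = 5,630/930 = 6.1 months.
Program A: score 777 ≥ 680; DTI 37.5% ≤ 40% → qualifies.
Program B: score 777 ≥ 600; DTI 37.5% > 36%; employment 32 ≥ 24 mo → does not qualify.
Program C: score 777 ≥ 600; DTI 37.5% ≤ 38%; reserves 6.1 < 9 mo → does not qualify.

Program A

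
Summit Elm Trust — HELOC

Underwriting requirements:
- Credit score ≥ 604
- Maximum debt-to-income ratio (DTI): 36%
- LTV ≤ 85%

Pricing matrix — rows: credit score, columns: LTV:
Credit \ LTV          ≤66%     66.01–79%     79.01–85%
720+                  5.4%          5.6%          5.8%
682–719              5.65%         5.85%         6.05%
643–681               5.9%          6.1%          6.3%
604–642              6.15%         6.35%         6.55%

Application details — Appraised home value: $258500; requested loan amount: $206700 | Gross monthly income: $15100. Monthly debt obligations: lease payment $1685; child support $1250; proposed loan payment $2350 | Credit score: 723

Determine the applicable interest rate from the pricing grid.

Credit score 723 ≥ 604; Total monthly debts = (1,685 + 1,250 + 2,350) = 5,285. DTI: 5,285 ÷ 15,100 = 35%, within the 36% cap
LTV = 206,700/258,500 = 80% ≤ 85%
Score 723 is in the 720+ band; LTV 80% is in the 79.01–85% band → 5.8%.

5.8%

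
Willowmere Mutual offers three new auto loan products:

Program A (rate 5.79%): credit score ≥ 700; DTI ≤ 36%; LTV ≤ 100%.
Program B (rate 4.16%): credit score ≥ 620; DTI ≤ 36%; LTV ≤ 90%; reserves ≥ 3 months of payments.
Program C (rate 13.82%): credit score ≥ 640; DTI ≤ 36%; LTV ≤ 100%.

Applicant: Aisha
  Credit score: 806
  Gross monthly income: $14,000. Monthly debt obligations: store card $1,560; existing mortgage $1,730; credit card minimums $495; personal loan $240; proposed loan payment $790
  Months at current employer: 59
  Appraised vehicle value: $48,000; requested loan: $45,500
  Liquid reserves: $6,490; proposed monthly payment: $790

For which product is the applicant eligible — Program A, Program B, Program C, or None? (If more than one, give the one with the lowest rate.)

Program A

Total debts = (1,560 + 1,730 + 495 + 240 + 790) = 4,815; DTI = 4,815/14,000 = 34.4%.
LTV = 45,500/48,000 = 94.8%.
Reserves = 6,490/790 = 8.2 months.
Program A: score 806 ≥ 700; DTI 34.4% ≤ 36%; LTV 94.8% ≤ 100% → qualifies.
Program B: score 806 ≥ 620; DTI 34.4% ≤ 36%; LTV 94.8% > 90%; reserves 8.2 ≥ 3 mo → does not qualify.
Program C: score 806 ≥ 640; DTI 34.4% ≤ 36%; LTV 94.8% ≤ 100% → qualifies.
Qualifying: Program A, Program C. Lowest rate is 5.79% → Program A.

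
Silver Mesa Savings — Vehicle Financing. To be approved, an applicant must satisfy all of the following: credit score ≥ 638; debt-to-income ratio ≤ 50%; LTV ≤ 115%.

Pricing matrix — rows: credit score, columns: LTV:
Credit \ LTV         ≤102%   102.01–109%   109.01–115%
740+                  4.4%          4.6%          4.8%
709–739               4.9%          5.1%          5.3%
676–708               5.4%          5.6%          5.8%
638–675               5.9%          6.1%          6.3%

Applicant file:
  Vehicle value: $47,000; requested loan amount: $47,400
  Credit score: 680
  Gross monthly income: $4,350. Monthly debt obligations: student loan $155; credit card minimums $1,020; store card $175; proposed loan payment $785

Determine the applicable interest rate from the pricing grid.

Credit score 680 ≥ 638; Total monthly debts = (155 + 1,020 + 175 + 785) = 2,135. Debt-to-income = 2,135/4,350 = 49.1% — meets 50% limit
Loan-to-value = 47,400/47,000 = 100.9% — pass (115% max)
Score 680 is in the 676–708 band; LTV 100.9% is in the ≤102% band → 5.4%.

5.4%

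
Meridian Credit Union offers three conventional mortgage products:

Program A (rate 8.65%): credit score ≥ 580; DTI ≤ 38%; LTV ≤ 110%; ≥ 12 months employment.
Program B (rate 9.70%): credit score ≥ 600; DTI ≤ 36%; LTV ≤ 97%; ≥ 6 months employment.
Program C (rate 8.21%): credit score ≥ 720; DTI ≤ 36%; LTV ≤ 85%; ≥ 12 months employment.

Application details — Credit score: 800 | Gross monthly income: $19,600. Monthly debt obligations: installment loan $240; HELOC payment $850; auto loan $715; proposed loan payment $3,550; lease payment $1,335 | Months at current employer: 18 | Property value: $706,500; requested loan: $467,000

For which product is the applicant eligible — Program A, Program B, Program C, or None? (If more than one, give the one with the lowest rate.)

Total debts = (240 + 850 + 715 + 3,550 + 1,335) = 6,690; DTI = 6,690/19,600 = 34.1%.
LTV = 467,000/706,500 = 66.1%.
Program A: score 800 ≥ 580; DTI 34.1% ≤ 38%; LTV 66.1% ≤ 110%; employment 18 ≥ 12 mo → qualifies.
Program B: score 800 ≥ 600; DTI 34.1% ≤ 36%; LTV 66.1% ≤ 97%; employment 18 ≥ 6 mo → qualifies.
Program C: score 800 ≥ 720; DTI 34.1% ≤ 36%; LTV 66.1% ≤ 85%; employment 18 ≥ 12 mo → qualifies.
Qualifying: Program A, Program B, Program C. Lowest rate is 8.21% → Program C.

Program C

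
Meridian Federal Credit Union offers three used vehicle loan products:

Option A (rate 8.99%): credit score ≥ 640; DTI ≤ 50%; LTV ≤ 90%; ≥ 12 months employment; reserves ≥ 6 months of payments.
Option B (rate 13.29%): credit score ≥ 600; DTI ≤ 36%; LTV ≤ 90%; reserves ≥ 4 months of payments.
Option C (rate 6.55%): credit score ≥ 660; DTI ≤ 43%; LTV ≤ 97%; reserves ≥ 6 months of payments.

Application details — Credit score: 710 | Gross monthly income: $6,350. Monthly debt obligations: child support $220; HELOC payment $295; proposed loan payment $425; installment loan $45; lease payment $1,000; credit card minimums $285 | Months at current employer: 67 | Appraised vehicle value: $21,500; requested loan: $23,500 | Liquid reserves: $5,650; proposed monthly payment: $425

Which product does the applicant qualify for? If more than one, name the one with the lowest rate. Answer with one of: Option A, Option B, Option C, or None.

Total debts = (220 + 295 + 425 + 45 + 1,000 + 285) = 2,270; DTI = 2,270/6,350 = 35.7%.
LTV = 23,500/21,500 = 109.3%.
Reserves = 5,650/425 = 13.3 months.
Option A: score 710 ≥ 640; DTI 35.7% ≤ 50%; LTV 109.3% > 90%; employment 67 ≥ 12 mo; reserves 13.3 ≥ 6 mo → does not qualify.
Option B: score 710 ≥ 600; DTI 35.7% ≤ 36%; LTV 109.3% > 90%; reserves 13.3 ≥ 4 mo → does not qualify.
Option C: score 710 ≥ 660; DTI 35.7% ≤ 43%; LTV 109.3% > 97%; reserves 13.3 ≥ 6 mo → does not qualify.

None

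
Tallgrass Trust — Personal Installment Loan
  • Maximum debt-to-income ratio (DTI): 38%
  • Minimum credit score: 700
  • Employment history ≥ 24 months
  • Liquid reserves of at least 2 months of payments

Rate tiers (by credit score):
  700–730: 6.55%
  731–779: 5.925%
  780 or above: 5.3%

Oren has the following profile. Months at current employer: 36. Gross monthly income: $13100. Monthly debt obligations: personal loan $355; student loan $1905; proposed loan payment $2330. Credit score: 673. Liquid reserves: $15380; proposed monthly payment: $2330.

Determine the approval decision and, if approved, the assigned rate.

Credit score 673 < 700 (below minimum)
Employment 36 ≥ 24 months
Liquid reserves cover 15,380/2,330 = 6.6 months — ≥ 2 required
Total monthly debts = (355 + 1,905 + 2,330) = 4,590. Debt-to-income = 4,590/13,100 = 35% — meets 38% limit
Not all requirements met → denied.

Denied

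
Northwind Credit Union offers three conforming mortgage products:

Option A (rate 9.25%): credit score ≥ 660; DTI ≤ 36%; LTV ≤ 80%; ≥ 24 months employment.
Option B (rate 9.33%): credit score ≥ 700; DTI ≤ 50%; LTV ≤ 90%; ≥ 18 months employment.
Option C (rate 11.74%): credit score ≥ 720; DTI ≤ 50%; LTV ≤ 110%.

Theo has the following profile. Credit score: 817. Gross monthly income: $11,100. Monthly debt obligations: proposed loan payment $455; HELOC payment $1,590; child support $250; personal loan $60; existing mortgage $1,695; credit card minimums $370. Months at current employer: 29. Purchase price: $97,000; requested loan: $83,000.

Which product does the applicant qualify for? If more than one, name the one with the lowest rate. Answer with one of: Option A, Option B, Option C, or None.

Total debts = (455 + 1,590 + 250 + 60 + 1,695 + 370) = 4,420; DTI = 4,420/11,100 = 39.8%.
LTV = 83,000/97,000 = 85.6%.
Option A: score 817 ≥ 660; DTI 39.8% > 36%; LTV 85.6% > 80%; employment 29 ≥ 24 mo → does not qualify.
Option B: score 817 ≥ 700; DTI 39.8% ≤ 50%; LTV 85.6% ≤ 90%; employment 29 ≥ 18 mo → qualifies.
Option C: score 817 ≥ 720; DTI 39.8% ≤ 50%; LTV 85.6% ≤ 110% → qualifies.
Qualifying: Option B, Option C. Lowest rate is 9.33% → Option B.

Option B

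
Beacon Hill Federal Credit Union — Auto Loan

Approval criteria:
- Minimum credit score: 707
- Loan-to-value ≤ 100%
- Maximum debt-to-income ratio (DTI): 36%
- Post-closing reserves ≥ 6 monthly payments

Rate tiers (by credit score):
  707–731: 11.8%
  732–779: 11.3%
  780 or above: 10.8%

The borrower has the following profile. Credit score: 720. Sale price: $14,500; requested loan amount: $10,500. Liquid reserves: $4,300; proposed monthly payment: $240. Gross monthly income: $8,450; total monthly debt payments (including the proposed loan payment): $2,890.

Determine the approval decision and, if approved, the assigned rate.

Credit score 720 ≥ 707 (meets minimum)
Loan-to-value = 10,500/14,500 = 72.4% — pass (100% max)
Reserves: 4,300 ÷ 240 = 17.9 months (meets 6-month minimum)
DTI: 2,890 ÷ 8,450 = 34.2%, within the 36% cap
All requirements met. Score 720 falls in the 707–731 tier → 11.8%.

Approved at 11.8%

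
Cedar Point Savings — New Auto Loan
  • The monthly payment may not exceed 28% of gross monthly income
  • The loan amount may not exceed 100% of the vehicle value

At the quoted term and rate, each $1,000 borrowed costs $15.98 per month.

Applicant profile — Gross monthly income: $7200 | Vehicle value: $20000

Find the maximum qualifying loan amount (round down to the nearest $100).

$20,000

Payment cap: 28% × $7,200 = $2,016/month.
At $15.98 per $1,000, that supports 2,016/15.98 × 1,000 ≈ $126,157 → $126,100.
LTV cap: 100% × $20,000 = $20,000 → $20,000.
Binding constraint: loan-to-value.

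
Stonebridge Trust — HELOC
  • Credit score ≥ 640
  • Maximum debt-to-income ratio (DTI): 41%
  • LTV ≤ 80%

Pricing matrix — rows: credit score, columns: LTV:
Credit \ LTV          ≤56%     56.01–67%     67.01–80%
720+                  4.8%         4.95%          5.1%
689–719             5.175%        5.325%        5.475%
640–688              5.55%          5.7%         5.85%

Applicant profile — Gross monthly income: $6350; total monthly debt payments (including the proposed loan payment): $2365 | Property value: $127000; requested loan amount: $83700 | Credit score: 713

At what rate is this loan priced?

Credit score 713 ≥ 640; Debt-to-income = 2,365/6,350 = 37.2% — meets 41% limit
Loan-to-value = 83,700/127,000 = 65.9% — pass (80% max)
Credit 713 → row 689–719; LTV 65.9% → column 56.01–67%. Grid cell → 5.325%.

5.325%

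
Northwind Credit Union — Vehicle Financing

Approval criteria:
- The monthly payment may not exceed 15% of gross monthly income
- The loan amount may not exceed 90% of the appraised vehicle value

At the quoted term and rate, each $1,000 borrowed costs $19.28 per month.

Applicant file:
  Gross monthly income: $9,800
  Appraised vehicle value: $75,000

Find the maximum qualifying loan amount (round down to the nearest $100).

Payment cap: 15% × $9,800 = $1,470/month.
At $19.28 per $1,000, that supports 1,470/19.28 × 1,000 ≈ $76,244 → $76,200.
LTV cap: 90% × $75,000 = $67,500 → $67,500.
Binding constraint: loan-to-value.

$67,500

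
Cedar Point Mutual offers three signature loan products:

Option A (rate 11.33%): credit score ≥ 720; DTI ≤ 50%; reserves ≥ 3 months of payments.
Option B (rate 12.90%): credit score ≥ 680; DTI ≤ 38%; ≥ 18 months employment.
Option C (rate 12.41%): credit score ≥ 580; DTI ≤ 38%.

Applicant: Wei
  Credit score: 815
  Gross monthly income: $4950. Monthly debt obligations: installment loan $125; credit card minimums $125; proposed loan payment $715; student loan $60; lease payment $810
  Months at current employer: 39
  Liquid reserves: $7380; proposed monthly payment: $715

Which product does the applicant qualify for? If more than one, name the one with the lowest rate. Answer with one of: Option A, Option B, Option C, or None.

Option A

Total debts = (125 + 125 + 715 + 60 + 810) = 1,835; DTI = 1,835/4,950 = 37.1%.
Reserves = 7,380/715 = 10.3 months.
Option A: score 815 ≥ 720; DTI 37.1% ≤ 50%; reserves 10.3 ≥ 3 mo → qualifies.
Option B: score 815 ≥ 680; DTI 37.1% ≤ 38%; employment 39 ≥ 18 mo → qualifies.
Option C: score 815 ≥ 580; DTI 37.1% ≤ 38% → qualifies.
Qualifying: Option A, Option B, Option C. Lowest rate is 11.33% → Option A.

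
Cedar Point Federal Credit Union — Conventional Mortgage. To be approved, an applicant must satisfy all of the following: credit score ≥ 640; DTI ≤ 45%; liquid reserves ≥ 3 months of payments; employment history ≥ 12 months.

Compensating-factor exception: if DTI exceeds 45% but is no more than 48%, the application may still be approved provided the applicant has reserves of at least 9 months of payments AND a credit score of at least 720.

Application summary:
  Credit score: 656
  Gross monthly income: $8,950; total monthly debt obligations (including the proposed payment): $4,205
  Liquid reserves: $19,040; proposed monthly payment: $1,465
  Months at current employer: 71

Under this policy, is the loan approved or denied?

Credit score 656 ≥ 640 (meets base)
DTI = 4,205/8,950 = 47% > 45% — standard DTI limit exceeded.
Liquid reserves cover 19,040/1,465 = 13.0 months — ≥ 3 required
Employment 71 ≥ 12 months
DTI 47% is within the 45%–48% exception band; checking compensating factors.
Reserves 13.0 ≥ 9 months; credit score 656 < 720.
Override conditions not both satisfied; exception does not apply.

Denied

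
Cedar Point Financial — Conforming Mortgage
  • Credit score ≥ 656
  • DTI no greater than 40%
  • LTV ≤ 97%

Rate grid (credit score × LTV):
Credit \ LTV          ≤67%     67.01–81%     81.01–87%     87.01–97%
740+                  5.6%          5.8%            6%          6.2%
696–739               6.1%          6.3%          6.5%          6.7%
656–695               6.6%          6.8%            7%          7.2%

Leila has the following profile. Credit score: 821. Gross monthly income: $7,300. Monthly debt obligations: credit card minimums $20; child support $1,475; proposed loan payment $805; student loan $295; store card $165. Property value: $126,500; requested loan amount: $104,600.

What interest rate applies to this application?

6%

Credit score 821 ≥ 656; Total monthly debts = (20 + 1,475 + 805 + 295 + 165) = 2,760. DTI = 2,760/7,300 = 37.8% ≤ 40%
LTV: 104,600 ÷ 126,500 = 82.7%, within 97% cap
Row: 821 falls in 740+. Column: 82.7% falls in 81.01–87%. Rate = 6%.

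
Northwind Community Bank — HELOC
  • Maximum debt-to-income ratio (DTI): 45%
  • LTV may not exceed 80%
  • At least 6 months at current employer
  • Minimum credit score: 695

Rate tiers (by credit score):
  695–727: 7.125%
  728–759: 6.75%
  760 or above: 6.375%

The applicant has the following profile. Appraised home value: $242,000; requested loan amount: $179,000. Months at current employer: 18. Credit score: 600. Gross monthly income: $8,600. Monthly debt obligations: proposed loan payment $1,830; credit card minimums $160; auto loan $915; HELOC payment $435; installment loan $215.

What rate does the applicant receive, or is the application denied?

Denied

Credit score 600 < 695 (below minimum)
Total monthly debts = (1,830 + 160 + 915 + 435 + 215) = 3,555. DTI = 3,555/8,600 = 41.3% ≤ 45%
LTV: 179,000 ÷ 242,000 = 74%, within 80% cap
Employment 18 ≥ 6 months
Not all requirements met → denied.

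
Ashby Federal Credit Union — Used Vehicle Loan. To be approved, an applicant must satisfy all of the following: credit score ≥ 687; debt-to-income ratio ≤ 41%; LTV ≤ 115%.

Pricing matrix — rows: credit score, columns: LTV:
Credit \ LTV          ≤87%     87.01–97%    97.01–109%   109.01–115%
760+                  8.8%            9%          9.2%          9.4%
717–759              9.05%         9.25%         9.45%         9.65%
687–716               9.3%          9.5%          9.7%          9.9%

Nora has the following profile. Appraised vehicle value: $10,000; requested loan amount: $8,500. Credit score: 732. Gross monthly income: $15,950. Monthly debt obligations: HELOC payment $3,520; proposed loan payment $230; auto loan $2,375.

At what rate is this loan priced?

9.05%

Credit score 732 ≥ 687; Total monthly debts = (3,520 + 230 + 2,375) = 6,125. DTI: 6,125 ÷ 15,950 = 38.4%, within the 41% cap
Loan-to-value = 8,500/10,000 = 85% — pass (115% max)
Credit 732 → row 717–759; LTV 85% → column ≤87%. Grid cell → 9.05%.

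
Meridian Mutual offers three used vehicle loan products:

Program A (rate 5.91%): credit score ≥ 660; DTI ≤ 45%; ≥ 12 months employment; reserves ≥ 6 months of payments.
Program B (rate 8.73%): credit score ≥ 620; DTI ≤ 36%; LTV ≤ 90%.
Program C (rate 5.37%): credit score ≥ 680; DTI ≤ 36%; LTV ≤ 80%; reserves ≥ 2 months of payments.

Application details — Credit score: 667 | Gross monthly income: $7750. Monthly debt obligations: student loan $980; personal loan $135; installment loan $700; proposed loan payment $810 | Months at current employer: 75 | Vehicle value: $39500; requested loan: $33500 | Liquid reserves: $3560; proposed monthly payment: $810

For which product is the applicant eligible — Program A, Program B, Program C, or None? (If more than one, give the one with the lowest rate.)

Program B

Total debts = (980 + 135 + 700 + 810) = 2,625; DTI = 2,625/7,750 = 33.9%.
LTV = 33,500/39,500 = 84.8%.
Reserves = 3,560/810 = 4.4 months.
Program A: score 667 ≥ 660; DTI 33.9% ≤ 45%; employment 75 ≥ 12 mo; reserves 4.4 < 6 mo → does not qualify.
Program B: score 667 ≥ 620; DTI 33.9% ≤ 36%; LTV 84.8% ≤ 90% → qualifies.
Program C: score 667 < 680; DTI 33.9% ≤ 36%; LTV 84.8% > 80%; reserves 4.4 ≥ 2 mo → does not qualify.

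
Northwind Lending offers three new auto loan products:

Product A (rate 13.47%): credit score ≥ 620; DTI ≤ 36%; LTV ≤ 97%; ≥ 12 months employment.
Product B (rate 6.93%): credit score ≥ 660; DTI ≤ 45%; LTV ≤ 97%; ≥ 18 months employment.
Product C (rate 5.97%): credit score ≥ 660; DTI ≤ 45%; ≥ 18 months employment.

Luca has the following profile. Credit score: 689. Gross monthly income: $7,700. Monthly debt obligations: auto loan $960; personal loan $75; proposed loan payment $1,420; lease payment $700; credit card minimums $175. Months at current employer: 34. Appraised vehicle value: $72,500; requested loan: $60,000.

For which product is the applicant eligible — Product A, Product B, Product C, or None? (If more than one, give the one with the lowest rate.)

Total debts = (960 + 75 + 1,420 + 700 + 175) = 3,330; DTI = 3,330/7,700 = 43.2%.
LTV = 60,000/72,500 = 82.8%.
Product A: score 689 ≥ 620; DTI 43.2% > 36%; LTV 82.8% ≤ 97%; employment 34 ≥ 12 mo → does not qualify.
Product B: score 689 ≥ 660; DTI 43.2% ≤ 45%; LTV 82.8% ≤ 97%; employment 34 ≥ 18 mo → qualifies.
Product C: score 689 ≥ 660; DTI 43.2% ≤ 45%; employment 34 ≥ 18 mo → qualifies.
Qualifying: Product B, Product C. Lowest rate is 5.97% → Product C.

Product C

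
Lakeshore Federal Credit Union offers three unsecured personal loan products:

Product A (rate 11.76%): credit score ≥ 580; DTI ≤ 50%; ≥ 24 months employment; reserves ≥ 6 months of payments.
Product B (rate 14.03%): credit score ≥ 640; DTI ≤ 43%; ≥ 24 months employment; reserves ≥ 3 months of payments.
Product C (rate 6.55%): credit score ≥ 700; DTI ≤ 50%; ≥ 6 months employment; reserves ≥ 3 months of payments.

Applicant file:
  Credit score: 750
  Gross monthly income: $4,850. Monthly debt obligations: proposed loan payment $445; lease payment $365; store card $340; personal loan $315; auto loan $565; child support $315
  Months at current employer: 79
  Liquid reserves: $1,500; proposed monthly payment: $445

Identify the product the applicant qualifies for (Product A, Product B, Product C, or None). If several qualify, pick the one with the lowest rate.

Total debts = (445 + 365 + 340 + 315 + 565 + 315) = 2,345; DTI = 2,345/4,850 = 48.4%.
Reserves = 1,500/445 = 3.4 months.
Product A: score 750 ≥ 580; DTI 48.4% ≤ 50%; employment 79 ≥ 24 mo; reserves 3.4 < 6 mo → does not qualify.
Product B: score 750 ≥ 640; DTI 48.4% > 43%; employment 79 ≥ 24 mo; reserves 3.4 ≥ 3 mo → does not qualify.
Product C: score 750 ≥ 700; DTI 48.4% ≤ 50%; employment 79 ≥ 6 mo; reserves 3.4 ≥ 3 mo → qualifies.

Product C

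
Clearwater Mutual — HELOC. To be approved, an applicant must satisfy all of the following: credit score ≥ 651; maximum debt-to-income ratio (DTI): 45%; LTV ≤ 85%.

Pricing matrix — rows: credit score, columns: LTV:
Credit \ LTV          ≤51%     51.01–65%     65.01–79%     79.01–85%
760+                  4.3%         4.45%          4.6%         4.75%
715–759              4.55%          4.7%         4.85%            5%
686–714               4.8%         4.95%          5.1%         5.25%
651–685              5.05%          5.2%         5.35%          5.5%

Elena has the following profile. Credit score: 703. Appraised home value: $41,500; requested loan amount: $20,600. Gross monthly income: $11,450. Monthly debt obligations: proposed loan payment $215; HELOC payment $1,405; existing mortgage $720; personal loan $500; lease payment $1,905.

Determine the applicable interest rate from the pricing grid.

Credit score 703 ≥ 651; Total monthly debts = (215 + 1,405 + 720 + 500 + 1,905) = 4,745. Debt-to-income = 4,745/11,450 = 41.4% — meets 45% limit
LTV = 20,600/41,500 = 49.6% ≤ 85%
Credit 703 → row 686–714; LTV 49.6% → column ≤51%. Grid cell → 4.8%.

4.8%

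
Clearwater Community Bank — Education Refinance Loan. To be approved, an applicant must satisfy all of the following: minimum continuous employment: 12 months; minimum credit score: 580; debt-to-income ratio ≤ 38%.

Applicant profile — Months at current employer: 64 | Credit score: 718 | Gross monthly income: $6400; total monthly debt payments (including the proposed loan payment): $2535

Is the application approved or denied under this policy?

Denied

Employment 64 ≥ 12 months
Credit score 718 ≥ 580 (meets)
DTI = 2,535/6,400 = 39.6% > 38%
Fails on DTI.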